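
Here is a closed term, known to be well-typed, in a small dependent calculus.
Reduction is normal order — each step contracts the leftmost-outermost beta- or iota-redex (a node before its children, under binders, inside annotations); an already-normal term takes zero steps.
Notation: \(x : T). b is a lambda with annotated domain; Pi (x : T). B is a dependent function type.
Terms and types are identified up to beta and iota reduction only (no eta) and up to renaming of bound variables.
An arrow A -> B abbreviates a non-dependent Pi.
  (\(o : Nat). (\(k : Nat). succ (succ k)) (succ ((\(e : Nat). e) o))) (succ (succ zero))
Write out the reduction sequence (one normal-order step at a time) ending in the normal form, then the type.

normal-order reduction sequence:
  (\(o : Nat). (\(k : Nat). succ (succ k)) (succ ((\(e : Nat). e) o))) (succ (succ zero))
  ~> (\(o : Nat). succ (succ o)) (succ ((\(k : Nat). k) (succ (succ zero))))
  ~> succ (succ (succ ((\(o : Nat). o) (succ (succ zero)))))
  ~> succ (succ (succ (succ (succ zero))))
type:
  Nat


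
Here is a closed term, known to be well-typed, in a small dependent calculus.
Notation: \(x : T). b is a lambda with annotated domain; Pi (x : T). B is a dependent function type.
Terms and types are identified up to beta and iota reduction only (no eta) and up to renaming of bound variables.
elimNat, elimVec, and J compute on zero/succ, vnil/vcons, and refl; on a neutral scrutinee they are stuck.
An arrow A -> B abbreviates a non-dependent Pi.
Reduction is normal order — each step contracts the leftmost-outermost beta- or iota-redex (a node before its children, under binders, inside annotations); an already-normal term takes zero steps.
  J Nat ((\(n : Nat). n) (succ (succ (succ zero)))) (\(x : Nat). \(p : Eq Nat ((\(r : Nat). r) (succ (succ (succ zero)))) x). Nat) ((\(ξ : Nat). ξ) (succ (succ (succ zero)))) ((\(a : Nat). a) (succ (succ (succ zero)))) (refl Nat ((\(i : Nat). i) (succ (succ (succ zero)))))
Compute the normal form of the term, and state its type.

resulting normal form:
  succ (succ (succ zero))
type:
  Nat
observation: reduction starts at a J iota-redex, and 2 normal-order steps reach the normal form.


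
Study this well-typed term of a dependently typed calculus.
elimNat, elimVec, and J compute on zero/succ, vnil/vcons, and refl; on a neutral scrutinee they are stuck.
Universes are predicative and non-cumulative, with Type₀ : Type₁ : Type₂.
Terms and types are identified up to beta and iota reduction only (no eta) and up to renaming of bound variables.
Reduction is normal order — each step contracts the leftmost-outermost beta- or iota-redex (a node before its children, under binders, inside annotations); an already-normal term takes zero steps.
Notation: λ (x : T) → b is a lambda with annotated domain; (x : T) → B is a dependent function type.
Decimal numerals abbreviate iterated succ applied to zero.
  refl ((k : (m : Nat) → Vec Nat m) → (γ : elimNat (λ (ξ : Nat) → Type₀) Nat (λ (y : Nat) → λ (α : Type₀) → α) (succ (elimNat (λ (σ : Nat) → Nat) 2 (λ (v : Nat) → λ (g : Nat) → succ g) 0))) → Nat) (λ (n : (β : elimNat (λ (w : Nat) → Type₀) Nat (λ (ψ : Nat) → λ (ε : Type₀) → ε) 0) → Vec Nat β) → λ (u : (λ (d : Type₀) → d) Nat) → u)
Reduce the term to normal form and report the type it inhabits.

resulting normal form:
  refl ((k : (m : Nat) → Vec Nat m) → (γ : Nat) → Nat) (λ (ξ : (y : Nat) → Vec Nat y) → λ (α : Nat) → α)
inferred type:
  Eq ((k : (m : Nat) → Vec Nat m) → (γ : Nat) → Nat) (λ (ξ : (y : Nat) → Vec Nat y) → λ (α : Nat) → α) (λ (σ : (v : Nat) → Vec Nat v) → λ (g : Nat) → g)


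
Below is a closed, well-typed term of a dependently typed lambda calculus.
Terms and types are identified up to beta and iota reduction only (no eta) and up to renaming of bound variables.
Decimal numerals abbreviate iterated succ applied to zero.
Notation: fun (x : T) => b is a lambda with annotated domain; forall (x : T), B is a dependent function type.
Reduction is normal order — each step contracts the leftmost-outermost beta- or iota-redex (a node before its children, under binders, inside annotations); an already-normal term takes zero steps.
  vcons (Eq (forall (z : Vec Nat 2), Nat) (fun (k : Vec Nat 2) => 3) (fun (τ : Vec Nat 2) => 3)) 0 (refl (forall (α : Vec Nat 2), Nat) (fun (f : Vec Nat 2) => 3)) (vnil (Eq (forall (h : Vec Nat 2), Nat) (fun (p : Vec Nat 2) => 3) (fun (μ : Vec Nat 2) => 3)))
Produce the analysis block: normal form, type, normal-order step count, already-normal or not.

resulting normal form:
  vcons (Eq (forall (z : Vec Nat 2), Nat) (fun (k : Vec Nat 2) => 3) (fun (τ : Vec Nat 2) => 3)) 0 (refl (forall (α : Vec Nat 2), Nat) (fun (f : Vec Nat 2) => 3)) (vnil (Eq (forall (h : Vec Nat 2), Nat) (fun (p : Vec Nat 2) => 3) (fun (μ : Vec Nat 2) => 3)))
the term's type:
  Vec (Eq (forall (z : Vec Nat 2), Nat) (fun (k : Vec Nat 2) => 3) (fun (τ : Vec Nat 2) => 3)) 1
reduction steps (normal order): 0
started in normal form: yes


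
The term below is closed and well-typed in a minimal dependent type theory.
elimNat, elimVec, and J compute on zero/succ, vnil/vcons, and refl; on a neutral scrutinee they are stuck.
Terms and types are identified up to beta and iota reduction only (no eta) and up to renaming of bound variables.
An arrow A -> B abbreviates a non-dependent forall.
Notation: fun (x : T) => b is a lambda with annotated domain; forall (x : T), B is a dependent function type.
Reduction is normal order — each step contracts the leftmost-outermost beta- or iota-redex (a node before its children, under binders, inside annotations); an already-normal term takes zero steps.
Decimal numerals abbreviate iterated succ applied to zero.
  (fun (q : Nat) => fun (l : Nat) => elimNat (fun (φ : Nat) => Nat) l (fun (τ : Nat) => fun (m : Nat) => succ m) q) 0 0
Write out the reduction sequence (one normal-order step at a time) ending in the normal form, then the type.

normal-order reduction:
  (fun (q : Nat) => fun (l : Nat) => elimNat (fun (φ : Nat) => Nat) l (fun (τ : Nat) => fun (m : Nat) => succ m) q) 0 0
  ~> (fun (q : Nat) => elimNat (fun (l : Nat) => Nat) q (fun (φ : Nat) => fun (τ : Nat) => succ τ) 0) 0
  ~> elimNat (fun (q : Nat) => Nat) 0 (fun (l : Nat) => fun (φ : Nat) => succ φ) 0
  ~> 0
the term's type:
  Nat


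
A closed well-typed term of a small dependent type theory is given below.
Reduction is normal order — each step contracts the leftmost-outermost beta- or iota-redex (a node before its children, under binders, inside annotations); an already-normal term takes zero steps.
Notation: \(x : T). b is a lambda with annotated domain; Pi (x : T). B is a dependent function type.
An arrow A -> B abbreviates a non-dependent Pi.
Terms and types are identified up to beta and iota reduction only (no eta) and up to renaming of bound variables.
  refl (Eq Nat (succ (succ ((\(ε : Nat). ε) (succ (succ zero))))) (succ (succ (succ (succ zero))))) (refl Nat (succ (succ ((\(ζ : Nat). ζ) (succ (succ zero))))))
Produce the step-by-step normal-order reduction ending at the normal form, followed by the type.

normal-order reduction sequence:
  refl (Eq Nat (succ (succ ((\(ε : Nat). ε) (succ (succ zero))))) (succ (succ (succ (succ zero))))) (refl Nat (succ (succ ((\(ζ : Nat). ζ) (succ (succ zero))))))
  ~> refl (Eq Nat (succ (succ (succ (succ zero)))) (succ (succ (succ (succ zero))))) (refl Nat (succ (succ ((\(ε : Nat). ε) (succ (succ zero))))))
  ~> refl (Eq Nat (succ (succ (succ (succ zero)))) (succ (succ (succ (succ zero))))) (refl Nat (succ (succ (succ (succ zero)))))
inferred type:
  Eq (Eq Nat (succ (succ (succ (succ zero)))) (succ (succ (succ (succ zero))))) (refl Nat (succ (succ (succ (succ zero))))) (refl Nat (succ (succ (succ (succ zero)))))


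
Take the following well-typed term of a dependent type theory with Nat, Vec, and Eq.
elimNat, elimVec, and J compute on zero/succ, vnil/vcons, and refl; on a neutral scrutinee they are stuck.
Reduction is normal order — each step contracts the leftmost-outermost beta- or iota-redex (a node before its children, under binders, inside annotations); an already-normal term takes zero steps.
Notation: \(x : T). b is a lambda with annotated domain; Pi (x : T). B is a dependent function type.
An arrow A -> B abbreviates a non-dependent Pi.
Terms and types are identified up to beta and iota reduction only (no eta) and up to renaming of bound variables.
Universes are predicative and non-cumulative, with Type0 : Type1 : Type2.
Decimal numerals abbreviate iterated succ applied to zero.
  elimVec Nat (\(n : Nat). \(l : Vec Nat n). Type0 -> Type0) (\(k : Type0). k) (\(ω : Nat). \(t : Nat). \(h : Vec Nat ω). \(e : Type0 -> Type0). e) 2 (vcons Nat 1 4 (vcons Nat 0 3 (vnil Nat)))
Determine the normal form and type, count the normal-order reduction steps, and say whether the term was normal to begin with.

reduced normal form:
  \(n : Type0). n
inferred type:
  Type0 -> Type0
reduction steps (normal order): 11
term was already normal: no
first redex: an elimVec iota-redex


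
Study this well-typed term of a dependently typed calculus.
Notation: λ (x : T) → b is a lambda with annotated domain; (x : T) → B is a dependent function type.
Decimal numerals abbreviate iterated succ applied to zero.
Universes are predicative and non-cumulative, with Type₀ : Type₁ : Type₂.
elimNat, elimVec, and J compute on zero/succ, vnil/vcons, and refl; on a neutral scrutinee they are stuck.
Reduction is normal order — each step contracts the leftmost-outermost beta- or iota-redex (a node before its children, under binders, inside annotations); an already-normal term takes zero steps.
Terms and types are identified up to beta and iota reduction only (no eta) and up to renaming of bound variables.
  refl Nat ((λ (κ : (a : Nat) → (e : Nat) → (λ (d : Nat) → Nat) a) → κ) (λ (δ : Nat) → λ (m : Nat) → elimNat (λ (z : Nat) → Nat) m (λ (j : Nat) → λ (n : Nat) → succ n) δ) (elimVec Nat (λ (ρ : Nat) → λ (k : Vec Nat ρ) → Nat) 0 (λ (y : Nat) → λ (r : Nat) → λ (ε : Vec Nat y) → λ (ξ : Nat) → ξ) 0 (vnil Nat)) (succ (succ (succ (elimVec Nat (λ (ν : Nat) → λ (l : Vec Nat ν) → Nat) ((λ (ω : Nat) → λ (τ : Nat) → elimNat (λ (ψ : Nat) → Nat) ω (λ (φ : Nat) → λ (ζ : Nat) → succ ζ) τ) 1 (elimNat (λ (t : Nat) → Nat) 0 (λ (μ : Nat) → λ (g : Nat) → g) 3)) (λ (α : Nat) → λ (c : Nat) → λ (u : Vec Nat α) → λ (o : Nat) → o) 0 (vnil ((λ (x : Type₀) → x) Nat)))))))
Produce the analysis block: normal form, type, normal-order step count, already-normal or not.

reduced normal form:
  refl Nat 4
the term's type:
  Eq Nat 4 4
steps to reach normal form (normal order): 19
already normal: no
first contracted redex: a beta-redex


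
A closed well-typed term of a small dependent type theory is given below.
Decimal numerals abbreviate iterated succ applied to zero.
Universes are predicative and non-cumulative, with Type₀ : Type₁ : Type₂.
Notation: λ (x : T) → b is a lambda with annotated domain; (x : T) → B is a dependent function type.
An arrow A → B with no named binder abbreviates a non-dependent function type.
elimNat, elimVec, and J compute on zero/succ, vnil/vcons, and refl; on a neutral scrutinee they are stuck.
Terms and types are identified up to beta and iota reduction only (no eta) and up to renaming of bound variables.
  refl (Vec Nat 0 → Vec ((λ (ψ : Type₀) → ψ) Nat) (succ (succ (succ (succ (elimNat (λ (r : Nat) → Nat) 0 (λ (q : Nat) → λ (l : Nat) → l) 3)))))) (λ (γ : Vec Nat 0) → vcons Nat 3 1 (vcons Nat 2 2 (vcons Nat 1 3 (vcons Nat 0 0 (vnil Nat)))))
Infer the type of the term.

the term's type:
  Eq (Vec Nat 0 → Vec Nat 4) (λ (ψ : Vec Nat 0) → vcons Nat 3 1 (vcons Nat 2 2 (vcons Nat 1 3 (vcons Nat 0 0 (vnil Nat))))) (λ (r : Vec Nat 0) → vcons Nat 3 1 (vcons Nat 2 2 (vcons Nat 1 3 (vcons Nat 0 0 (vnil Nat)))))


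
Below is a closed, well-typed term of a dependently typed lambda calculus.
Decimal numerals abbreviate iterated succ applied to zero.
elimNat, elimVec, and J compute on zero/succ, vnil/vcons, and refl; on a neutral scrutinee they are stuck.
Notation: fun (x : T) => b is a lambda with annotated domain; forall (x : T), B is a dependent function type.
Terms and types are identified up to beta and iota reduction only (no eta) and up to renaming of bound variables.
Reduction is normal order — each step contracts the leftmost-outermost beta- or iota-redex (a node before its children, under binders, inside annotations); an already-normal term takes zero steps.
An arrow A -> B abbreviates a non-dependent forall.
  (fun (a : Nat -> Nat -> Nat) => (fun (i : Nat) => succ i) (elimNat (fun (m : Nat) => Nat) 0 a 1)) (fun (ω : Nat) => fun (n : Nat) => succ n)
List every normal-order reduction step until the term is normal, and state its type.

reduction (normal order):
  (fun (a : Nat -> Nat -> Nat) => (fun (i : Nat) => succ i) (elimNat (fun (m : Nat) => Nat) 0 a 1)) (fun (ω : Nat) => fun (n : Nat) => succ n)
  ~> (fun (a : Nat) => succ a) (elimNat (fun (i : Nat) => Nat) 0 (fun (m : Nat) => fun (ω : Nat) => succ ω) 1)
  ~> succ (elimNat (fun (a : Nat) => Nat) 0 (fun (i : Nat) => fun (m : Nat) => succ m) 1)
  ~> succ ((fun (a : Nat) => fun (i : Nat) => succ i) 0 (elimNat (fun (m : Nat) => Nat) 0 (fun (ω : Nat) => fun (n : Nat) => succ n) 0))
  ~> succ ((fun (a : Nat) => succ a) (elimNat (fun (i : Nat) => Nat) 0 (fun (m : Nat) => fun (ω : Nat) => succ ω) 0))
  ~> succ (succ (elimNat (fun (a : Nat) => Nat) 0 (fun (i : Nat) => fun (m : Nat) => succ m) 0))
  ~> 2
the term's type:
  Nat


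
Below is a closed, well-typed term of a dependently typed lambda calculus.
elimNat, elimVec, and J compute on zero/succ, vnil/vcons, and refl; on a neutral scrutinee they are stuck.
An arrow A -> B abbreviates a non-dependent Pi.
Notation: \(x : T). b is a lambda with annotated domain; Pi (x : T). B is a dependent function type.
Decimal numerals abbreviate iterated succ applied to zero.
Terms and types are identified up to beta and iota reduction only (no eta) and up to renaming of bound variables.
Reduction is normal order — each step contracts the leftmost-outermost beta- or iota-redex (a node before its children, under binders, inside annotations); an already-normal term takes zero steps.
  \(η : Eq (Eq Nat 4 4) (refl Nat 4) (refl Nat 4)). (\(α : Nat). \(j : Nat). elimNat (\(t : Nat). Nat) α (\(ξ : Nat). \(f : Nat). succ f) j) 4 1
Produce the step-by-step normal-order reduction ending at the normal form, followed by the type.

normal-order reduction:
  \(η : Eq (Eq Nat 4 4) (refl Nat 4) (refl Nat 4)). (\(α : Nat). \(j : Nat). elimNat (\(t : Nat). Nat) α (\(ξ : Nat). \(f : Nat). succ f) j) 4 1
  ~> \(η : Eq (Eq Nat 4 4) (refl Nat 4) (refl Nat 4)). (\(α : Nat). elimNat (\(j : Nat). Nat) 4 (\(t : Nat). \(ξ : Nat). succ ξ) α) 1
  ~> \(η : Eq (Eq Nat 4 4) (refl Nat 4) (refl Nat 4)). elimNat (\(α : Nat). Nat) 4 (\(j : Nat). \(t : Nat). succ t) 1
  ~> \(η : Eq (Eq Nat 4 4) (refl Nat 4) (refl Nat 4)). (\(α : Nat). \(j : Nat). succ j) 0 (elimNat (\(t : Nat). Nat) 4 (\(ξ : Nat). \(f : Nat). succ f) 0)
  ~> \(η : Eq (Eq Nat 4 4) (refl Nat 4) (refl Nat 4)). (\(α : Nat). succ α) (elimNat (\(j : Nat). Nat) 4 (\(t : Nat). \(ξ : Nat). succ ξ) 0)
  ~> \(η : Eq (Eq Nat 4 4) (refl Nat 4) (refl Nat 4)). succ (elimNat (\(α : Nat). Nat) 4 (\(j : Nat). \(t : Nat). succ t) 0)
  ~> \(η : Eq (Eq Nat 4 4) (refl Nat 4) (refl Nat 4)). 5
inferred type:
  Eq (Eq Nat 4 4) (refl Nat 4) (refl Nat 4) -> Nat


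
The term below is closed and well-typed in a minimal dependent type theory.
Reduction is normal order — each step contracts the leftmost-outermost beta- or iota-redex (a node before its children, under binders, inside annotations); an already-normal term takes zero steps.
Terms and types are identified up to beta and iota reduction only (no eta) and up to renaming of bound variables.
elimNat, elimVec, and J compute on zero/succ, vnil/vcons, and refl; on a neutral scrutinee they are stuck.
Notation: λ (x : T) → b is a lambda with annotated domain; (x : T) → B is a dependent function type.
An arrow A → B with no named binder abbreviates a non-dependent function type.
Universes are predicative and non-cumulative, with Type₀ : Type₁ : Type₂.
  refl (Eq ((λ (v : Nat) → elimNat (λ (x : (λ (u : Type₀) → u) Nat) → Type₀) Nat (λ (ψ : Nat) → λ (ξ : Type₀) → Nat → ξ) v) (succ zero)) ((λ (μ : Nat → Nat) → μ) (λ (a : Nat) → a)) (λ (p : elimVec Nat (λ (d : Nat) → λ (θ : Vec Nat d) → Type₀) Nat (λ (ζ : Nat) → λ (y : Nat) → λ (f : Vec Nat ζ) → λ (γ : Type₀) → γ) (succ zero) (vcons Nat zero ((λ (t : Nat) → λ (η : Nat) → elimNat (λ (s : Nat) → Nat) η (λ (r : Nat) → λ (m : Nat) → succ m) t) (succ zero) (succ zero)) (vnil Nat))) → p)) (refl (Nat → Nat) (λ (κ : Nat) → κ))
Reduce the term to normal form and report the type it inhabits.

normal form:
  refl (Eq (Nat → Nat) (λ (v : Nat) → v) (λ (x : Nat) → x)) (refl (Nat → Nat) (λ (u : Nat) → u))
the term's type:
  Eq (Eq (Nat → Nat) (λ (v : Nat) → v) (λ (x : Nat) → x)) (refl (Nat → Nat) (λ (u : Nat) → u)) (refl (Nat → Nat) (λ (ψ : Nat) → ψ))


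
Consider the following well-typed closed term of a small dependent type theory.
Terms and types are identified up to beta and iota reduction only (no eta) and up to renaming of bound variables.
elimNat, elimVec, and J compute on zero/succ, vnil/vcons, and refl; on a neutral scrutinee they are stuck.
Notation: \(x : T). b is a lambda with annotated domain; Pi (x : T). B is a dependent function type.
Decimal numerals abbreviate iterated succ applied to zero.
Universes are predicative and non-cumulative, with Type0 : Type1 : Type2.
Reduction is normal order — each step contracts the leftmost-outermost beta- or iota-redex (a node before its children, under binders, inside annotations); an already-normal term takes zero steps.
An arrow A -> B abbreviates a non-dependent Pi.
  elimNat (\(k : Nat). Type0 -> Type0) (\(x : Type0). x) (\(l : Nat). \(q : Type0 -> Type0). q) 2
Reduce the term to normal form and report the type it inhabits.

normal form:
  \(k : Type0). k
inferred type:
  Type0 -> Type0
observation: the term reaches its normal form after 7 normal-order steps.


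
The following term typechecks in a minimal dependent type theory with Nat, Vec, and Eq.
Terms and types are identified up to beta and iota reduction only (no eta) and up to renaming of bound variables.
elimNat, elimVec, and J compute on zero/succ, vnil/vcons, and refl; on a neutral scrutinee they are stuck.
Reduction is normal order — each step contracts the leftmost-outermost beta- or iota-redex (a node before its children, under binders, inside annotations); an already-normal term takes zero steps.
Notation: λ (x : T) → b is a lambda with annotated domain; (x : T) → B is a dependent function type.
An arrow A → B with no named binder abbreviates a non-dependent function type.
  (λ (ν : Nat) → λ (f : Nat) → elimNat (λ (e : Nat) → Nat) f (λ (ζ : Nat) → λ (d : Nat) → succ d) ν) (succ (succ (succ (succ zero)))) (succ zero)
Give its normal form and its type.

normal form:
  succ (succ (succ (succ (succ zero))))
type:
  Nat


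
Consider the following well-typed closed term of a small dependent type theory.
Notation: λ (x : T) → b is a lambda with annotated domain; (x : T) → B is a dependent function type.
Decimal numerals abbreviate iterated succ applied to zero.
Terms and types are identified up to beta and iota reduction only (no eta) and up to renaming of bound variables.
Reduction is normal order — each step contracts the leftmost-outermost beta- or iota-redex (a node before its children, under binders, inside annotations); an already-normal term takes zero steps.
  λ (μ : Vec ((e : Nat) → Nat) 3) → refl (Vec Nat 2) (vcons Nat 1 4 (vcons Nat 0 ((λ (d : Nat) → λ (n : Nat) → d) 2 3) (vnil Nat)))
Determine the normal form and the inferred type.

normal form:
  λ (μ : Vec ((e : Nat) → Nat) 3) → refl (Vec Nat 2) (vcons Nat 1 4 (vcons Nat 0 2 (vnil Nat)))
inferred type:
  (μ : Vec ((e : Nat) → Nat) 3) → Eq (Vec Nat 2) (vcons Nat 1 4 (vcons Nat 0 2 (vnil Nat))) (vcons Nat 1 4 (vcons Nat 0 2 (vnil Nat)))


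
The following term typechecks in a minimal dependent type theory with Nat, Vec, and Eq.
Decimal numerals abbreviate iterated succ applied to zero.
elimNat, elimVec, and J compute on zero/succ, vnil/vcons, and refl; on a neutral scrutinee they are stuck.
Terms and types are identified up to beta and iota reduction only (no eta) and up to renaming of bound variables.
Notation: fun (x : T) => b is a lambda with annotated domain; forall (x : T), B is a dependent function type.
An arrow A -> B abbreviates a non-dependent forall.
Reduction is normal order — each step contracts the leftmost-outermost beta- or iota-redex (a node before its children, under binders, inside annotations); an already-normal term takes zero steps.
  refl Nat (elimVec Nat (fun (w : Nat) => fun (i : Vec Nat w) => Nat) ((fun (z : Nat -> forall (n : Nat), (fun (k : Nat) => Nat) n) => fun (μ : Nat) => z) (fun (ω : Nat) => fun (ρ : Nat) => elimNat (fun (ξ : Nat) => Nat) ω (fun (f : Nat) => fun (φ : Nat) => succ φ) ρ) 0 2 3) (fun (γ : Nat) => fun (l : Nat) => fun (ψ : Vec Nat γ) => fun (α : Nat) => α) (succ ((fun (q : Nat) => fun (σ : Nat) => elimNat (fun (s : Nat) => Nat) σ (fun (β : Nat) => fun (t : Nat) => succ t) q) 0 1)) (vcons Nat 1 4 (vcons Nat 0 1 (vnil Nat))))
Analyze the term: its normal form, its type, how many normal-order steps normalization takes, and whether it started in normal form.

normal form:
  refl Nat 5
the term's type:
  Eq Nat 5 5
reduction steps (normal order): 25
term was already normal: no
first redex: an elimVec iota-redex


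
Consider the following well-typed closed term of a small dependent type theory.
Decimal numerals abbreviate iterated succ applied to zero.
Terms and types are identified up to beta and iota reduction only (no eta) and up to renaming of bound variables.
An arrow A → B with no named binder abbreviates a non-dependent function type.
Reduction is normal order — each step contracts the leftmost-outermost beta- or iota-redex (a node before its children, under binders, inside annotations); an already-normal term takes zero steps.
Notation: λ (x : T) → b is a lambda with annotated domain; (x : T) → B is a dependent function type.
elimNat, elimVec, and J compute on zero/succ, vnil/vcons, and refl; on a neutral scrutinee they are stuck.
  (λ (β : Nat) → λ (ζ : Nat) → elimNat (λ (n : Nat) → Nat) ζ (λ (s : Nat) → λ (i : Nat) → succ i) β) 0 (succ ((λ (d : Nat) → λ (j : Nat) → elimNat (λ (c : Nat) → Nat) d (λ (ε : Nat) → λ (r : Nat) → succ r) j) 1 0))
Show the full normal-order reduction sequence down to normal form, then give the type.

normal-order reduction sequence:
  (λ (β : Nat) → λ (ζ : Nat) → elimNat (λ (n : Nat) → Nat) ζ (λ (s : Nat) → λ (i : Nat) → succ i) β) 0 (succ ((λ (d : Nat) → λ (j : Nat) → elimNat (λ (c : Nat) → Nat) d (λ (ε : Nat) → λ (r : Nat) → succ r) j) 1 0))
  ~> (λ (β : Nat) → elimNat (λ (ζ : Nat) → Nat) β (λ (n : Nat) → λ (s : Nat) → succ s) 0) (succ ((λ (i : Nat) → λ (d : Nat) → elimNat (λ (j : Nat) → Nat) i (λ (c : Nat) → λ (ε : Nat) → succ ε) d) 1 0))
  ~> elimNat (λ (β : Nat) → Nat) (succ ((λ (ζ : Nat) → λ (n : Nat) → elimNat (λ (s : Nat) → Nat) ζ (λ (i : Nat) → λ (d : Nat) → succ d) n) 1 0)) (λ (j : Nat) → λ (c : Nat) → succ c) 0
  ~> succ ((λ (β : Nat) → λ (ζ : Nat) → elimNat (λ (n : Nat) → Nat) β (λ (s : Nat) → λ (i : Nat) → succ i) ζ) 1 0)
  ~> succ ((λ (β : Nat) → elimNat (λ (ζ : Nat) → Nat) 1 (λ (n : Nat) → λ (s : Nat) → succ s) β) 0)
  ~> succ (elimNat (λ (β : Nat) → Nat) 1 (λ (ζ : Nat) → λ (n : Nat) → succ n) 0)
  ~> 2
type:
  Nat


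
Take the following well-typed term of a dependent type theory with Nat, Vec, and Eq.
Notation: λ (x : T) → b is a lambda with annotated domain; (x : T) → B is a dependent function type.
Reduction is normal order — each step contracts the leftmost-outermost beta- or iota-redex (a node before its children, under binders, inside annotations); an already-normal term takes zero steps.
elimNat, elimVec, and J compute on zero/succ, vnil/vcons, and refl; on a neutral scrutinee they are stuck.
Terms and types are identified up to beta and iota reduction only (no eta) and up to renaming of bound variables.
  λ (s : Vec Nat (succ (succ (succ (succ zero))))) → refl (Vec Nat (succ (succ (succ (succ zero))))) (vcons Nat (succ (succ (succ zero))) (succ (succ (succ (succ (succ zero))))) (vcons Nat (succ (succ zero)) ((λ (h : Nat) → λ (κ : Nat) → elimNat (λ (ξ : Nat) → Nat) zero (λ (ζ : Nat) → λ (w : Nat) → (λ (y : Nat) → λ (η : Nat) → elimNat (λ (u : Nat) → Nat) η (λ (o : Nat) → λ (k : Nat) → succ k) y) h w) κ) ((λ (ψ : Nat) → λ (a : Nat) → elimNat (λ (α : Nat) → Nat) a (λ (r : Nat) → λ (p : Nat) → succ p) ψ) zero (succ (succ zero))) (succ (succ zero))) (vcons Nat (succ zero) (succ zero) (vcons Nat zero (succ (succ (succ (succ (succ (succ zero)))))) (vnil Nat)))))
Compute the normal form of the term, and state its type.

normal form:
  λ (s : Vec Nat (succ (succ (succ (succ zero))))) → refl (Vec Nat (succ (succ (succ (succ zero))))) (vcons Nat (succ (succ (succ zero))) (succ (succ (succ (succ (succ zero))))) (vcons Nat (succ (succ zero)) (succ (succ (succ (succ zero)))) (vcons Nat (succ zero) (succ zero) (vcons Nat zero (succ (succ (succ (succ (succ (succ zero)))))) (vnil Nat)))))
the term's type:
  (s : Vec Nat (succ (succ (succ (succ zero))))) → Eq (Vec Nat (succ (succ (succ (succ zero))))) (vcons Nat (succ (succ (succ zero))) (succ (succ (succ (succ (succ zero))))) (vcons Nat (succ (succ zero)) (succ (succ (succ (succ zero)))) (vcons Nat (succ zero) (succ zero) (vcons Nat zero (succ (succ (succ (succ (succ (succ zero)))))) (vnil Nat))))) (vcons Nat (succ (succ (succ zero))) (succ (succ (succ (succ (succ zero))))) (vcons Nat (succ (succ zero)) (succ (succ (succ (succ zero)))) (vcons Nat (succ zero) (succ zero) (vcons Nat zero (succ (succ (succ (succ (succ (succ zero)))))) (vnil Nat)))))


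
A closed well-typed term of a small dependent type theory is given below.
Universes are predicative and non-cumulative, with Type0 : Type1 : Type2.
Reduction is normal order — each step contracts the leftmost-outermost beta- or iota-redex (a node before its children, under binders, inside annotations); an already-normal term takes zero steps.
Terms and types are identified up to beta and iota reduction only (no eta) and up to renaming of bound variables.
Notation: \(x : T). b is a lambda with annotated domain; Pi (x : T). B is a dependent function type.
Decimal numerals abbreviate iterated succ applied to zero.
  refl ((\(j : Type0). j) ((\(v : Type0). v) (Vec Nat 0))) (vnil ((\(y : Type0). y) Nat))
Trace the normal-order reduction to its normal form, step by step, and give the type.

normal-order reduction:
  refl ((\(j : Type0). j) ((\(v : Type0). v) (Vec Nat 0))) (vnil ((\(y : Type0). y) Nat))
  ~> refl ((\(j : Type0). j) (Vec Nat 0)) (vnil ((\(v : Type0). v) Nat))
  ~> refl (Vec Nat 0) (vnil ((\(j : Type0). j) Nat))
  ~> refl (Vec Nat 0) (vnil Nat)
type:
  Eq (Vec Nat 0) (vnil Nat) (vnil Nat)


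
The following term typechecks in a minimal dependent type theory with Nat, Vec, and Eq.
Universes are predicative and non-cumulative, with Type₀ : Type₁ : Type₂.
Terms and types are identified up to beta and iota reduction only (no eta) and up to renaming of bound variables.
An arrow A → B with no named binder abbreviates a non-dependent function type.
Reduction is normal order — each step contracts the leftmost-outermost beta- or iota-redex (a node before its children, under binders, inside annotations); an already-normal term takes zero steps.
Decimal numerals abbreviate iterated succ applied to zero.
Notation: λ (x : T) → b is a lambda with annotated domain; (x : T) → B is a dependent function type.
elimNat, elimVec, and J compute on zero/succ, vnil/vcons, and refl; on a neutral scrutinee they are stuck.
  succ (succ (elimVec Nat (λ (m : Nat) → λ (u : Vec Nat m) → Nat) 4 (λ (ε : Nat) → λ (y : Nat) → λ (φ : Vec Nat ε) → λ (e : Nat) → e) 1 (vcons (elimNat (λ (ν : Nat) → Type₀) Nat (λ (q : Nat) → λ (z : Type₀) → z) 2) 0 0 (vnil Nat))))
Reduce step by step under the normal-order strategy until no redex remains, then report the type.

normal-order reduction:
  succ (succ (elimVec Nat (λ (m : Nat) → λ (u : Vec Nat m) → Nat) 4 (λ (ε : Nat) → λ (y : Nat) → λ (φ : Vec Nat ε) → λ (e : Nat) → e) 1 (vcons (elimNat (λ (ν : Nat) → Type₀) Nat (λ (q : Nat) → λ (z : Type₀) → z) 2) 0 0 (vnil Nat))))
  ~> succ (succ ((λ (m : Nat) → λ (u : Nat) → λ (ε : Vec Nat m) → λ (y : Nat) → y) 0 0 (vnil Nat) (elimVec Nat (λ (φ : Nat) → λ (e : Vec Nat φ) → Nat) 4 (λ (ν : Nat) → λ (q : Nat) → λ (z : Vec Nat ν) → λ (j : Nat) → j) 0 (vnil Nat))))
  ~> succ (succ ((λ (m : Nat) → λ (u : Vec Nat 0) → λ (ε : Nat) → ε) 0 (vnil Nat) (elimVec Nat (λ (y : Nat) → λ (φ : Vec Nat y) → Nat) 4 (λ (e : Nat) → λ (ν : Nat) → λ (q : Vec Nat e) → λ (z : Nat) → z) 0 (vnil Nat))))
  ~> succ (succ ((λ (m : Vec Nat 0) → λ (u : Nat) → u) (vnil Nat) (elimVec Nat (λ (ε : Nat) → λ (y : Vec Nat ε) → Nat) 4 (λ (φ : Nat) → λ (e : Nat) → λ (ν : Vec Nat φ) → λ (q : Nat) → q) 0 (vnil Nat))))
  ~> succ (succ ((λ (m : Nat) → m) (elimVec Nat (λ (u : Nat) → λ (ε : Vec Nat u) → Nat) 4 (λ (y : Nat) → λ (φ : Nat) → λ (e : Vec Nat y) → λ (ν : Nat) → ν) 0 (vnil Nat))))
  ~> succ (succ (elimVec Nat (λ (m : Nat) → λ (u : Vec Nat m) → Nat) 4 (λ (ε : Nat) → λ (y : Nat) → λ (φ : Vec Nat ε) → λ (e : Nat) → e) 0 (vnil Nat)))
  ~> 6
type:
  Nat


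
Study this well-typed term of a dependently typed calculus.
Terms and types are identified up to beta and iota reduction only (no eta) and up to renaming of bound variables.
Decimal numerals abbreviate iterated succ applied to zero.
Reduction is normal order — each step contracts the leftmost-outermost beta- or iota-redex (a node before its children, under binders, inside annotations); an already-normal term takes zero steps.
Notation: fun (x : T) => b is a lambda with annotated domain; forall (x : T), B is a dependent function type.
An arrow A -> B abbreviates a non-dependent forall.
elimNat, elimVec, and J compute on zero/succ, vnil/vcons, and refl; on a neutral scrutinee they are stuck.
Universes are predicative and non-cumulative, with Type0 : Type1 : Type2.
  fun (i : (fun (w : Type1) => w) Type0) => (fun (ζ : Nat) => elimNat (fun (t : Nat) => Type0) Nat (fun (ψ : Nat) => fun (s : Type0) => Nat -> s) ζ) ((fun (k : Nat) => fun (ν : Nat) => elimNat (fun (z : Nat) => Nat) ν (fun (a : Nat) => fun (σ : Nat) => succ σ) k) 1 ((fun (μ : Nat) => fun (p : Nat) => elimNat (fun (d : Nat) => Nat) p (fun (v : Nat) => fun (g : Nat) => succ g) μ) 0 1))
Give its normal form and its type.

normal form:
  fun (i : Type0) => Nat -> Nat -> Nat
inferred type:
  Type0 -> Type0
observation: the term reaches its normal form after 18 normal-order steps.


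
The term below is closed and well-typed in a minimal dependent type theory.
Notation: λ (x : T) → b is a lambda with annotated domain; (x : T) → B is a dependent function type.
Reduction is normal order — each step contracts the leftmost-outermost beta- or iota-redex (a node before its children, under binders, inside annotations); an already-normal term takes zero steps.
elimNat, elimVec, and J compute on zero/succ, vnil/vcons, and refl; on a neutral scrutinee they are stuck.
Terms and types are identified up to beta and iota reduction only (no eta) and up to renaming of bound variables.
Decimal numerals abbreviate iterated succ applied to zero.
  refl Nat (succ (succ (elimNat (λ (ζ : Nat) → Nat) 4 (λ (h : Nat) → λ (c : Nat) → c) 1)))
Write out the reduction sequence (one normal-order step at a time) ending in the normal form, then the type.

reduction (normal order):
  refl Nat (succ (succ (elimNat (λ (ζ : Nat) → Nat) 4 (λ (h : Nat) → λ (c : Nat) → c) 1)))
  ~> refl Nat (succ (succ ((λ (ζ : Nat) → λ (h : Nat) → h) 0 (elimNat (λ (c : Nat) → Nat) 4 (λ (ξ : Nat) → λ (i : Nat) → i) 0))))
  ~> refl Nat (succ (succ ((λ (ζ : Nat) → ζ) (elimNat (λ (h : Nat) → Nat) 4 (λ (c : Nat) → λ (ξ : Nat) → ξ) 0))))
  ~> refl Nat (succ (succ (elimNat (λ (ζ : Nat) → Nat) 4 (λ (h : Nat) → λ (c : Nat) → c) 0)))
  ~> refl Nat 6
inferred type:
  Eq Nat 6 6


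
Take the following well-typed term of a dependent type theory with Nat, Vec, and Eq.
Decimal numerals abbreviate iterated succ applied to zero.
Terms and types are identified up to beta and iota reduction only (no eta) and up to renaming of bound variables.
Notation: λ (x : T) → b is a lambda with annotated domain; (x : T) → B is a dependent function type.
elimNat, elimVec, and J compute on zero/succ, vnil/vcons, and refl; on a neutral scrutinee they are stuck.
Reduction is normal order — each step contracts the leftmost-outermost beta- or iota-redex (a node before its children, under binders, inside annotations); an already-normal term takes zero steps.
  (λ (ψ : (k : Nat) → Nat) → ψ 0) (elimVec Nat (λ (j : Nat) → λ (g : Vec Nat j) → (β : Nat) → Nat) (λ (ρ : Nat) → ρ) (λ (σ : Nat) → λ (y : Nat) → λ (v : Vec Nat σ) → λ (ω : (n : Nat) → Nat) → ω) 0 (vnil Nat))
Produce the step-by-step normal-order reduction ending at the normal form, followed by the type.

reduction (normal order):
  (λ (ψ : (k : Nat) → Nat) → ψ 0) (elimVec Nat (λ (j : Nat) → λ (g : Vec Nat j) → (β : Nat) → Nat) (λ (ρ : Nat) → ρ) (λ (σ : Nat) → λ (y : Nat) → λ (v : Vec Nat σ) → λ (ω : (n : Nat) → Nat) → ω) 0 (vnil Nat))
  ~> elimVec Nat (λ (ψ : Nat) → λ (k : Vec Nat ψ) → (j : Nat) → Nat) (λ (g : Nat) → g) (λ (β : Nat) → λ (ρ : Nat) → λ (σ : Vec Nat β) → λ (y : (v : Nat) → Nat) → y) 0 (vnil Nat) 0
  ~> (λ (ψ : Nat) → ψ) 0
  ~> 0
type:
  Nat


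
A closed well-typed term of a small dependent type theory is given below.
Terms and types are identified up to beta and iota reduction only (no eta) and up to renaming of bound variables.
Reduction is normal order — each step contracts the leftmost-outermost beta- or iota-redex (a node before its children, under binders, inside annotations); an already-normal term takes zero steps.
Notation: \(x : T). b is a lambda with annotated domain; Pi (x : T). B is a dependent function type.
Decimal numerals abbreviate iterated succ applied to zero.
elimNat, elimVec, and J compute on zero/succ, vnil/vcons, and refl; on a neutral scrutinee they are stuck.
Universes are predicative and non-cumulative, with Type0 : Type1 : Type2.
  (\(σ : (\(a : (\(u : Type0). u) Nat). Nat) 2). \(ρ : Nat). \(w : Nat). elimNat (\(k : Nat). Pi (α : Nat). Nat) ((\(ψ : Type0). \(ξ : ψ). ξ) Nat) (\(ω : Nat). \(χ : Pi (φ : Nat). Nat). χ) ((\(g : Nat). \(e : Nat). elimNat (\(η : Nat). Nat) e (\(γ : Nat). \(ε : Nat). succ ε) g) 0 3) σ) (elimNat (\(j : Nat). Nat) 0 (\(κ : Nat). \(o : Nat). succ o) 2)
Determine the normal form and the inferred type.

reduced normal form:
  \(σ : Nat). \(a : Nat). 2
inferred type:
  Pi (σ : Nat). Pi (a : Nat). Nat
observation: reduction starts at a beta-redex, and 23 normal-order steps reach the normal form.


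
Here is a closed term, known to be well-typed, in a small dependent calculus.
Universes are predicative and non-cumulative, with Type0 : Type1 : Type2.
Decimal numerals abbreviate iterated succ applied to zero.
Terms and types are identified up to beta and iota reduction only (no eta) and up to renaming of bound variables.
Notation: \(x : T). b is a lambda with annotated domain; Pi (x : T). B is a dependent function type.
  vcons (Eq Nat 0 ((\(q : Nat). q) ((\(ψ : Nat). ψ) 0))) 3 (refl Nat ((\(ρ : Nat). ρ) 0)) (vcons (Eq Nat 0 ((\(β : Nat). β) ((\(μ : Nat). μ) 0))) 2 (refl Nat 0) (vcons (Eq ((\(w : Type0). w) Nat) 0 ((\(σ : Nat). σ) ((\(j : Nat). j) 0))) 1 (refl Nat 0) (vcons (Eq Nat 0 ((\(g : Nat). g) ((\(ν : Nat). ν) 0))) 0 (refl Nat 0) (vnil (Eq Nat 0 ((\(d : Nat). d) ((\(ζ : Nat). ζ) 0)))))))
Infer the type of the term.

the term's type:
  Vec (Eq Nat 0 0) 4


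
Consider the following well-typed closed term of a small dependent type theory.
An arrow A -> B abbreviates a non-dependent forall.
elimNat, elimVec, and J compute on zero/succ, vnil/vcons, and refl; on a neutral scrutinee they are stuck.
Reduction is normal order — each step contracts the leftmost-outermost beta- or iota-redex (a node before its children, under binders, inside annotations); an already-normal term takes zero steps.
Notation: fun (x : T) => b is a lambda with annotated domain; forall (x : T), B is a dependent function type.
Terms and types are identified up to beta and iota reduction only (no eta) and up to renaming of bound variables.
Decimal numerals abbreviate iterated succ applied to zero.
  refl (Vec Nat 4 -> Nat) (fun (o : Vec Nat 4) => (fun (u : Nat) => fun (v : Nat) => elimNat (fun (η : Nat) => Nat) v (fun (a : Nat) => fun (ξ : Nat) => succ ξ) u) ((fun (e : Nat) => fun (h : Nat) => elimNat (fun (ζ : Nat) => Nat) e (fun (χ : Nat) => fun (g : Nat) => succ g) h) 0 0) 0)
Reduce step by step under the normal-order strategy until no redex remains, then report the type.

reduction (normal order):
  refl (Vec Nat 4 -> Nat) (fun (o : Vec Nat 4) => (fun (u : Nat) => fun (v : Nat) => elimNat (fun (η : Nat) => Nat) v (fun (a : Nat) => fun (ξ : Nat) => succ ξ) u) ((fun (e : Nat) => fun (h : Nat) => elimNat (fun (ζ : Nat) => Nat) e (fun (χ : Nat) => fun (g : Nat) => succ g) h) 0 0) 0)
  ~> refl (Vec Nat 4 -> Nat) (fun (o : Vec Nat 4) => (fun (u : Nat) => elimNat (fun (v : Nat) => Nat) u (fun (η : Nat) => fun (a : Nat) => succ a) ((fun (ξ : Nat) => fun (e : Nat) => elimNat (fun (h : Nat) => Nat) ξ (fun (ζ : Nat) => fun (χ : Nat) => succ χ) e) 0 0)) 0)
  ~> refl (Vec Nat 4 -> Nat) (fun (o : Vec Nat 4) => elimNat (fun (u : Nat) => Nat) 0 (fun (v : Nat) => fun (η : Nat) => succ η) ((fun (a : Nat) => fun (ξ : Nat) => elimNat (fun (e : Nat) => Nat) a (fun (h : Nat) => fun (ζ : Nat) => succ ζ) ξ) 0 0))
  ~> refl (Vec Nat 4 -> Nat) (fun (o : Vec Nat 4) => elimNat (fun (u : Nat) => Nat) 0 (fun (v : Nat) => fun (η : Nat) => succ η) ((fun (a : Nat) => elimNat (fun (ξ : Nat) => Nat) 0 (fun (e : Nat) => fun (h : Nat) => succ h) a) 0))
  ~> refl (Vec Nat 4 -> Nat) (fun (o : Vec Nat 4) => elimNat (fun (u : Nat) => Nat) 0 (fun (v : Nat) => fun (η : Nat) => succ η) (elimNat (fun (a : Nat) => Nat) 0 (fun (ξ : Nat) => fun (e : Nat) => succ e) 0))
  ~> refl (Vec Nat 4 -> Nat) (fun (o : Vec Nat 4) => elimNat (fun (u : Nat) => Nat) 0 (fun (v : Nat) => fun (η : Nat) => succ η) 0)
  ~> refl (Vec Nat 4 -> Nat) (fun (o : Vec Nat 4) => 0)
inferred type:
  Eq (Vec Nat 4 -> Nat) (fun (o : Vec Nat 4) => 0) (fun (u : Vec Nat 4) => 0)


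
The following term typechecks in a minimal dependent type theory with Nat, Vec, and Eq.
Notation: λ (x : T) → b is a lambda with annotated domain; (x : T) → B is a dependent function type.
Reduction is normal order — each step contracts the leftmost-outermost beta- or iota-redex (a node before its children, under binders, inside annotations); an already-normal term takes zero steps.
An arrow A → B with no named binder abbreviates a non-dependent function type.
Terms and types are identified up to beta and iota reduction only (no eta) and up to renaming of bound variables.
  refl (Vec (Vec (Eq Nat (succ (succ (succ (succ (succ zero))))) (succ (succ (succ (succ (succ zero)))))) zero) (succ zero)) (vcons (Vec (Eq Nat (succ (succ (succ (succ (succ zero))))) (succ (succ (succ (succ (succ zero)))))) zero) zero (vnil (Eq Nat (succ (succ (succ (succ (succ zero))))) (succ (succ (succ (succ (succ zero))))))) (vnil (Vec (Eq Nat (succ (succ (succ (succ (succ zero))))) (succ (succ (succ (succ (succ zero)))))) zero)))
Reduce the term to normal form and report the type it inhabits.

normal form:
  refl (Vec (Vec (Eq Nat (succ (succ (succ (succ (succ zero))))) (succ (succ (succ (succ (succ zero)))))) zero) (succ zero)) (vcons (Vec (Eq Nat (succ (succ (succ (succ (succ zero))))) (succ (succ (succ (succ (succ zero)))))) zero) zero (vnil (Eq Nat (succ (succ (succ (succ (succ zero))))) (succ (succ (succ (succ (succ zero))))))) (vnil (Vec (Eq Nat (succ (succ (succ (succ (succ zero))))) (succ (succ (succ (succ (succ zero)))))) zero)))
the term's type:
  Eq (Vec (Vec (Eq Nat (succ (succ (succ (succ (succ zero))))) (succ (succ (succ (succ (succ zero)))))) zero) (succ zero)) (vcons (Vec (Eq Nat (succ (succ (succ (succ (succ zero))))) (succ (succ (succ (succ (succ zero)))))) zero) zero (vnil (Eq Nat (succ (succ (succ (succ (succ zero))))) (succ (succ (succ (succ (succ zero))))))) (vnil (Vec (Eq Nat (succ (succ (succ (succ (succ zero))))) (succ (succ (succ (succ (succ zero)))))) zero))) (vcons (Vec (Eq Nat (succ (succ (succ (succ (succ zero))))) (succ (succ (succ (succ (succ zero)))))) zero) zero (vnil (Eq Nat (succ (succ (succ (succ (succ zero))))) (succ (succ (succ (succ (succ zero))))))) (vnil (Vec (Eq Nat (succ (succ (succ (succ (succ zero))))) (succ (succ (succ (succ (succ zero)))))) zero)))
observation: no redex remains anywhere in the term; it is its own normal form.
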